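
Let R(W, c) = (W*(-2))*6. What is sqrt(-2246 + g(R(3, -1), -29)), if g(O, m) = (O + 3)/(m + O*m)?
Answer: I*sqrt(2313918845)/1015 ≈ 47.392*I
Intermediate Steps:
R(W, c) = -12*W (R(W, c) = -2*W*6 = -12*W)
g(O, m) = (3 + O)/(m + O*m)
sqrt(-2246 + g(R(3, -1), -29)) = sqrt(-2246 + (3 - 12*3)/((-29)*(1 - 12*3))) = sqrt(-2246 - (3 - 36)/(29*(1 - 36))) = sqrt(-2246 - 1/29*(-33)/(-35)) = sqrt(-2246 - 1/29*(-1/35)*(-33)) = sqrt(-2246 - 33/1015) = sqrt(-2279723/1015) = I*sqrt(2313918845)/1015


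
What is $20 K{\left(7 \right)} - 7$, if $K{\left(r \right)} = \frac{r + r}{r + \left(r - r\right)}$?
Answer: $33$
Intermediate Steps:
$K{\left(r \right)} = 2$ ($K{\left(r \right)} = \frac{2 r}{r + 0} = \frac{2 r}{r} = 2$)
$20 K{\left(7 \right)} - 7 = 20 \cdot 2 - 7 = 40 - 7 = 33$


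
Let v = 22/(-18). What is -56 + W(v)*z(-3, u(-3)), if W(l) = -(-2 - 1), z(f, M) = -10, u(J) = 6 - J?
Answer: -86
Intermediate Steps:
v = -11/9 (v = 22*(-1/18) = -11/9 ≈ -1.2222)
W(l) = 3 (W(l) = -1*(-3) = 3)
-56 + W(v)*z(-3, u(-3)) = -56 + 3*(-10) = -56 - 30 = -86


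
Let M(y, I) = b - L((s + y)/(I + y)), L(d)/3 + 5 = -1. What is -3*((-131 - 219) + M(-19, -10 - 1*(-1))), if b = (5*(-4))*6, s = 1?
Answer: 1356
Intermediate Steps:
L(d) = -18 (L(d) = -15 + 3*(-1) = -15 - 3 = -18)
b = -120 (b = -20*6 = -120)
M(y, I) = -102 (M(y, I) = -120 - 1*(-18) = -120 + 18 = -102)
-3*((-131 - 219) + M(-19, -10 - 1*(-1))) = -3*((-131 - 219) - 102) = -3*(-350 - 102) = -3*(-452) = 1356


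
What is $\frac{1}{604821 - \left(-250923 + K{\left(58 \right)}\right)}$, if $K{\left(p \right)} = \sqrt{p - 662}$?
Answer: $\frac{213936}{183074448535} + \frac{i \sqrt{151}}{366148897070} \approx 1.1686 \cdot 10^{-6} + 3.3561 \cdot 10^{-11} i$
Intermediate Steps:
$K{\left(p \right)} = \sqrt{-662 + p}$
$\frac{1}{604821 - \left(-250923 + K{\left(58 \right)}\right)} = \frac{1}{604821 + \left(250923 - \sqrt{-662 + 58}\right)} = \frac{1}{604821 + \left(250923 - \sqrt{-604}\right)} = \frac{1}{604821 + \left(250923 - 2 i \sqrt{151}\right)} = \frac{1}{855744 - 2 i \sqrt{151}}$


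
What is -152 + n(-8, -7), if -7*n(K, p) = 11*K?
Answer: -976/7 ≈ -139.43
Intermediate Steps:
n(K, p) = -11*K/7
-152 + n(-8, -7) = -152 - 11/7*(-8) = -152 + 88/7 = -976/7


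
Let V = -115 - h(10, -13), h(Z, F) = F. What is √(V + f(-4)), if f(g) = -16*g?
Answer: I*√38 ≈ 6.1644*I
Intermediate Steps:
V = -102 (V = -115 - 1*(-13) = -115 + 13 = -102)
√(V + f(-4)) = √(-102 - 16*(-4)) = √(-102 + 64) = √(-38) = I*√38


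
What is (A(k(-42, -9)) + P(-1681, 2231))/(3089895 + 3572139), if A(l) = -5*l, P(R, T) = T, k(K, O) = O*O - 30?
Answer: 988/3331017 ≈ 0.00029661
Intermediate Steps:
k(K, O) = -30 + O**2 (k(K, O) = O**2 - 30 = -30 + O**2)
(A(k(-42, -9)) + P(-1681, 2231))/(3089895 + 3572139) = (-5*(-30 + (-9)**2) + 2231)/(3089895 + 3572139) = (-5*(-30 + 81) + 2231)/6662034 = (-5*51 + 2231)*(1/6662034) = (-255 + 2231)*(1/6662034) = 1976*(1/6662034) = 988/3331017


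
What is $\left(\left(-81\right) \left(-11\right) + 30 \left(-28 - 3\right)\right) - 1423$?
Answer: $-1462$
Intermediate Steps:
$\left(\left(-81\right) \left(-11\right) + 30 \left(-28 - 3\right)\right) - 1423 = \left(891 + 30 \left(-31\right)\right) - 1423 = \left(891 - 930\right) - 1423 = -39 - 1423 = -1462$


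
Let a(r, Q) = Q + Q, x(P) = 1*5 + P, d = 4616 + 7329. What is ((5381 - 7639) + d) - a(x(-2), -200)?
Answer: 10087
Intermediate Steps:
d = 11945
x(P) = 5 + P
a(r, Q) = 2*Q
((5381 - 7639) + d) - a(x(-2), -200) = ((5381 - 7639) + 11945) - 2*(-200) = (-2258 + 11945) - 1*(-400) = 9687 + 400 = 10087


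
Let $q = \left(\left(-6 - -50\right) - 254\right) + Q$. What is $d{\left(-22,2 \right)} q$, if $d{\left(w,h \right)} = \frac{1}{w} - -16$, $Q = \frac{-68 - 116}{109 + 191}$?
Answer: $- \frac{84006}{25} \approx -3360.2$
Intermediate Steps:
$Q = - \frac{46}{75}$ ($Q = - \frac{184}{300} = \left(-184\right) \frac{1}{300} = - \frac{46}{75} \approx -0.61333$)
$q = - \frac{15796}{75}$ ($q = \left(\left(-6 - -50\right) - 254\right) - \frac{46}{75} = \left(\left(-6 + 50\right) - 254\right) - \frac{46}{75} = \left(44 - 254\right) - \frac{46}{75} = -210 - \frac{46}{75} = - \frac{15796}{75} \approx -210.61$)
$d{\left(w,h \right)} = 16 + \frac{1}{w}$ ($d{\left(w,h \right)} = \frac{1}{w} + 16 = 16 + \frac{1}{w}$)
$d{\left(-22,2 \right)} q = \left(16 + \frac{1}{-22}\right) \left(- \frac{15796}{75}\right) = \left(16 - \frac{1}{22}\right) \left(- \frac{15796}{75}\right) = \frac{351}{22} \left(- \frac{15796}{75}\right) = - \frac{84006}{25}$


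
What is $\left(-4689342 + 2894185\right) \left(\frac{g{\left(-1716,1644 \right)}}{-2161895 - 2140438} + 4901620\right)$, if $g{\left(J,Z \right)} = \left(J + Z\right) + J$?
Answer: $- \frac{1802713882755843616}{204873} \approx -8.7992 \cdot 10^{12}$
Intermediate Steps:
$g{\left(J,Z \right)} = Z + 2 J$
$\left(-4689342 + 2894185\right) \left(\frac{g{\left(-1716,1644 \right)}}{-2161895 - 2140438} + 4901620\right) = \left(-4689342 + 2894185\right) \left(\frac{1644 + 2 \left(-1716\right)}{-2161895 - 2140438} + 4901620\right) = - 1795157 \left(\frac{1644 - 3432}{-4302333} + 4901620\right) = - 1795157 \left(\left(-1788\right) \left(- \frac{1}{4302333}\right) + 4901620\right) = - 1795157 \left(\frac{596}{1434111} + 4901620\right) = \left(-1795157\right) \frac{7029467160416}{1434111} = - \frac{1802713882755843616}{204873}$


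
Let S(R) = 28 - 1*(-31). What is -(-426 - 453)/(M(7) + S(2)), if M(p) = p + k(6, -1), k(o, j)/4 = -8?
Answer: 879/34 ≈ 25.853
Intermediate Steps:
k(o, j) = -32 (k(o, j) = 4*(-8) = -32)
S(R) = 59 (S(R) = 28 + 31 = 59)
M(p) = -32 + p (M(p) = p - 32 = -32 + p)
-(-426 - 453)/(M(7) + S(2)) = -(-426 - 453)/((-32 + 7) + 59) = -(-879)/(-25 + 59) = -(-879)/34 = -1*(-879/34) = 879/34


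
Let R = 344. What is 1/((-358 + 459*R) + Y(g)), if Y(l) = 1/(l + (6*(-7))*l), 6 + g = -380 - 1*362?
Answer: 30668/4831375385 ≈ 6.3477e-6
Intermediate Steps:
g = -748 (g = -6 + (-380 - 1*362) = -6 + (-380 - 362) = -6 - 742 = -748)
Y(l) = -1/(41*l) (Y(l) = 1/(l - 42*l) = 1/(-41*l) = -1/(41*l))
1/((-358 + 459*R) + Y(g)) = 1/((-358 + 459*344) - 1/41/(-748)) = 1/((-358 + 157896) - 1/41*(-1/748)) = 1/(157538 + 1/30668) = 1/(4831375385/30668) = 30668/4831375385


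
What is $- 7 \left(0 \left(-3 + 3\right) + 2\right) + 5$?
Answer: $-9$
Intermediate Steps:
$- 7 \left(0 \left(-3 + 3\right) + 2\right) + 5 = - 7 \left(0 \cdot 0 + 2\right) + 5 = - 7 \left(0 + 2\right) + 5 = \left(-7\right) 2 + 5 = -14 + 5 = -9$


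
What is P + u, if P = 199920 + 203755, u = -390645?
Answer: 13030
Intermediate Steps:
P = 403675
P + u = 403675 - 390645 = 13030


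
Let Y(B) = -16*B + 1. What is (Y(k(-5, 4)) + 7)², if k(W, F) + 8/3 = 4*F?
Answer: 379456/9 ≈ 42162.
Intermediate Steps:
k(W, F) = -8/3 + 4*F
Y(B) = 1 - 16*B (Y(B) = -16*B + 1 = 1 - 16*B)
(Y(k(-5, 4)) + 7)² = ((1 - 16*(-8/3 + 4*4)) + 7)² = ((1 - 16*(-8/3 + 16)) + 7)² = ((1 - 16*40/3) + 7)² = ((1 - 640/3) + 7)² = (-637/3 + 7)² = (-616/3)² = 379456/9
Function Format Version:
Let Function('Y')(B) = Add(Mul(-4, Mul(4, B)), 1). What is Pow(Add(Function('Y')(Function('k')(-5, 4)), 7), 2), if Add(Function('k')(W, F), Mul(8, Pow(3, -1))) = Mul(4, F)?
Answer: Rational(379456, 9) ≈ 42162.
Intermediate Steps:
Function('k')(W, F) = Add(Rational(-8, 3), Mul(4, F))
Function('Y')(B) = Add(1, Mul(-16, B)) (Function('Y')(B) = Add(Mul(-16, B), 1) = Add(1, Mul(-16, B)))
Pow(Add(Function('Y')(Function('k')(-5, 4)), 7), 2) = Pow(Add(Add(1, Mul(-16, Add(Rational(-8, 3), Mul(4, 4)))), 7), 2) = Pow(Add(Add(1, Mul(-16, Add(Rational(-8, 3), 16))), 7), 2) = Pow(Add(Add(1, Mul(-16, Rational(40, 3))), 7), 2) = Pow(Add(Add(1, Rational(-640, 3)), 7), 2) = Pow(Add(Rational(-637, 3), 7), 2) = Pow(Rational(-616, 3), 2) = Rational(379456, 9)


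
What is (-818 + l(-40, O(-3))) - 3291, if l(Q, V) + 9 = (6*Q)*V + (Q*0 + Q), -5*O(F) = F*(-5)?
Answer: -3438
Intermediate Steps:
O(F) = F (O(F) = -F*(-5)/5 = -(-1)*F = F)
l(Q, V) = -9 + Q + 6*Q*V (l(Q, V) = -9 + ((6*Q)*V + (Q*0 + Q)) = -9 + (6*Q*V + (0 + Q)) = -9 + (6*Q*V + Q) = -9 + (Q + 6*Q*V) = -9 + Q + 6*Q*V)
(-818 + l(-40, O(-3))) - 3291 = (-818 + (-9 - 40 + 6*(-40)*(-3))) - 3291 = (-818 + (-9 - 40 + 720)) - 3291 = (-818 + 671) - 3291 = -147 - 3291 = -3438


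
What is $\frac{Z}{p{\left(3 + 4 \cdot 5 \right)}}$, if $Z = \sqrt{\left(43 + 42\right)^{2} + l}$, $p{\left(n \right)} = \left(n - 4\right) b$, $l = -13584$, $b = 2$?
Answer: $\frac{i \sqrt{6359}}{38} \approx 2.0985 i$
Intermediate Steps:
$p{\left(n \right)} = -8 + 2 n$ ($p{\left(n \right)} = \left(n - 4\right) 2 = \left(-4 + n\right) 2 = -8 + 2 n$)
$Z = i \sqrt{6359}$ ($Z = \sqrt{\left(43 + 42\right)^{2} - 13584} = \sqrt{85^{2} - 13584} = \sqrt{7225 - 13584} = \sqrt{-6359} = i \sqrt{6359} \approx 79.743 i$)
$\frac{Z}{p{\left(3 + 4 \cdot 5 \right)}} = \frac{i \sqrt{6359}}{-8 + 2 \left(3 + 4 \cdot 5\right)} = \frac{i \sqrt{6359}}{-8 + 2 \left(3 + 20\right)} = \frac{i \sqrt{6359}}{-8 + 2 \cdot 23} = \frac{i \sqrt{6359}}{-8 + 46} = \frac{i \sqrt{6359}}{38}$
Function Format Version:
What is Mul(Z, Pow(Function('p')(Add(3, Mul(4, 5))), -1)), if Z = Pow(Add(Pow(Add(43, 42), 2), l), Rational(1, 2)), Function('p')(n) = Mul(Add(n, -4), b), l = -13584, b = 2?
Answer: Mul(Rational(1, 38), I, Pow(6359, Rational(1, 2))) ≈ Mul(2.0985, I)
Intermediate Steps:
Function('p')(n) = Add(-8, Mul(2, n)) (Function('p')(n) = Mul(Add(n, -4), 2) = Mul(Add(-4, n), 2) = Add(-8, Mul(2, n)))
Z = Mul(I, Pow(6359, Rational(1, 2))) (Z = Pow(Add(Pow(Add(43, 42), 2), -13584), Rational(1, 2)) = Pow(Add(Pow(85, 2), -13584), Rational(1, 2)) = Pow(Add(7225, -13584), Rational(1, 2)) = Pow(-6359, Rational(1, 2)) = Mul(I, Pow(6359, Rational(1, 2))) ≈ Mul(79.743, I))
Mul(Z, Pow(Function('p')(Add(3, Mul(4, 5))), -1)) = Mul(Mul(I, Pow(6359, Rational(1, 2))), Pow(Add(-8, Mul(2, Add(3, Mul(4, 5)))), -1)) = Mul(Mul(I, Pow(6359, Rational(1, 2))), Pow(Add(-8, Mul(2, Add(3, 20))), -1)) = Mul(Mul(I, Pow(6359, Rational(1, 2))), Pow(Add(-8, Mul(2, 23)), -1)) = Mul(Mul(I, Pow(6359, Rational(1, 2))), Pow(Add(-8, 46), -1)) = Mul(Mul(I, Pow(6359, Rational(1, 2))), Pow(38, -1)) = Mul(Mul(I, Pow(6359, Rational(1, 2))), Rational(1, 38)) = Mul(Rational(1, 38), I, Pow(6359, Rational(1, 2)))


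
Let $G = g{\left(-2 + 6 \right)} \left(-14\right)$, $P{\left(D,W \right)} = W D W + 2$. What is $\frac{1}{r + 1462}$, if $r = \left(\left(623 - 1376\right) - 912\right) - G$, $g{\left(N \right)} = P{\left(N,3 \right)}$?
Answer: $\frac{1}{329} \approx 0.0030395$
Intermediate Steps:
$P{\left(D,W \right)} = 2 + D W^{2}$ ($P{\left(D,W \right)} = D W W + 2 = D W^{2} + 2 = 2 + D W^{2}$)
$g{\left(N \right)} = 2 + 9 N$ ($g{\left(N \right)} = 2 + N 3^{2} = 2 + N 9 = 2 + 9 N$)
$G = -532$ ($G = \left(2 + 9 \left(-2 + 6\right)\right) \left(-14\right) = \left(2 + 9 \cdot 4\right) \left(-14\right) = \left(2 + 36\right) \left(-14\right) = 38 \left(-14\right) = -532$)
$r = -1133$ ($r = \left(\left(623 - 1376\right) - 912\right) - -532 = \left(-753 - 912\right) + 532 = -1665 + 532 = -1133$)
$\frac{1}{r + 1462} = \frac{1}{-1133 + 1462} = \frac{1}{329}$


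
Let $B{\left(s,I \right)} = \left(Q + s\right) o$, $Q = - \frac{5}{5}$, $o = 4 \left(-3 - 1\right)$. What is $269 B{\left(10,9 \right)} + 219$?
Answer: $-38517$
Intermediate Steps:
$o = -16$ ($o = 4 \left(-4\right) = -16$)
$Q = -1$ ($Q = \left(-5\right) \frac{1}{5} = -1$)
$B{\left(s,I \right)} = 16 - 16 s$ ($B{\left(s,I \right)} = \left(-1 + s\right) \left(-16\right) = 16 - 16 s$)
$269 B{\left(10,9 \right)} + 219 = 269 \left(16 - 160\right) + 219 = 269 \left(-144\right) + 219 = -38736 + 219 = -38517$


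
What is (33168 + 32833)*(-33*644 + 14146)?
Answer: -469003106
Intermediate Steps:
(33168 + 32833)*(-33*644 + 14146) = 66001*(-21252 + 14146) = 66001*(-7106) = -469003106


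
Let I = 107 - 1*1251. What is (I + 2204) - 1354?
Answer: -294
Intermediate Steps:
I = -1144 (I = 107 - 1251 = -1144)
(I + 2204) - 1354 = (-1144 + 2204) - 1354 = 1060 - 1354 = -294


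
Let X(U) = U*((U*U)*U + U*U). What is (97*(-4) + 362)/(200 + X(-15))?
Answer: -1/1825 ≈ -0.00054795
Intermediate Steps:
X(U) = U*(U² + U³) (X(U) = U*(U²*U + U²) = U*(U³ + U²) = U*(U² + U³))
(97*(-4) + 362)/(200 + X(-15)) = (97*(-4) + 362)/(200 + (-15)³*(1 - 15)) = (-388 + 362)/(200 - 3375*(-14)) = -26/(200 + 47250) = -26/47450 = -26*1/47450 = -1/1825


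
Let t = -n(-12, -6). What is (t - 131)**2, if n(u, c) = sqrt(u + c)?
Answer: 17143 + 786*I*sqrt(2) ≈ 17143.0 + 1111.6*I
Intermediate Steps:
n(u, c) = sqrt(c + u)
t = -3*I*sqrt(2) (t = -sqrt(-6 - 12) = -sqrt(-18) = -3*I*sqrt(2) ≈ -4.2426*I)
(t - 131)**2 = (-3*I*sqrt(2) - 131)**2 = (-131 - 3*I*sqrt(2))**2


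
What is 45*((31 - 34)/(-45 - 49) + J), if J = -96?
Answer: -405945/94 ≈ -4318.6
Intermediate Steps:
45*((31 - 34)/(-45 - 49) + J) = 45*((31 - 34)/(-45 - 49) - 96) = 45*(-3/(-94) - 96) = 45*(-3*(-1/94) - 96) = 45*(3/94 - 96) = 45*(-9021/94) = -405945/94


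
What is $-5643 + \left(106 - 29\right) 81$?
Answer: $594$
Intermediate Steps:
$-5643 + \left(106 - 29\right) 81 = -5643 + 77 \cdot 81 = -5643 + 6237 = 594$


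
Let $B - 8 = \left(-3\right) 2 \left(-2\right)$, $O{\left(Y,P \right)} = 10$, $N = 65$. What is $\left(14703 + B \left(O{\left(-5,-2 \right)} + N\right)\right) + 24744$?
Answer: $40947$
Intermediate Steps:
$B = 20$ ($B = 8 + \left(-3\right) 2 \left(-2\right) = 8 - -12 = 8 + 12 = 20$)
$\left(14703 + B \left(O{\left(-5,-2 \right)} + N\right)\right) + 24744 = \left(14703 + 20 \left(10 + 65\right)\right) + 24744 = \left(14703 + 20 \cdot 75\right) + 24744 = \left(14703 + 1500\right) + 24744 = 16203 + 24744 = 40947$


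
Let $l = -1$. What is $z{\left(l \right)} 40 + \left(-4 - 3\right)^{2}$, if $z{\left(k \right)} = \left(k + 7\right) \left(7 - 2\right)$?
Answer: $1249$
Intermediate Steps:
$z{\left(k \right)} = 35 + 5 k$ ($z{\left(k \right)} = \left(7 + k\right) 5 = 35 + 5 k$)
$z{\left(l \right)} 40 + \left(-4 - 3\right)^{2} = \left(35 + 5 \left(-1\right)\right) 40 + \left(-4 - 3\right)^{2} = \left(35 - 5\right) 40 + \left(-7\right)^{2} = 30 \cdot 40 + 49 = 1200 + 49 = 1249$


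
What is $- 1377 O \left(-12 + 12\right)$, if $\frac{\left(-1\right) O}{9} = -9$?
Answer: $0$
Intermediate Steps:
$O = 81$ ($O = \left(-9\right) \left(-9\right) = 81$)
$- 1377 O \left(-12 + 12\right) = - 1377 \cdot 81 \left(-12 + 12\right) = - 1377 \cdot 81 \cdot 0 = \left(-1377\right) 0 = 0$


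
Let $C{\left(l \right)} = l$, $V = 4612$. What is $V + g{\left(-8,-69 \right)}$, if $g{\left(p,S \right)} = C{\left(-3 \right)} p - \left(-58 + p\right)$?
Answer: $4702$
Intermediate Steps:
$g{\left(p,S \right)} = 58 - 4 p$ ($g{\left(p,S \right)} = - 3 p - \left(-58 + p\right) = 58 - 4 p$)
$V + g{\left(-8,-69 \right)} = 4612 + \left(58 - -32\right) = 4612 + \left(58 + 32\right) = 4612 + 90 = 4702$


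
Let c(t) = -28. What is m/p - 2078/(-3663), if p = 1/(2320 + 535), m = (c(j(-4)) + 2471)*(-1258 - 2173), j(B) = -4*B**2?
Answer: -87657123750967/3663 ≈ -2.3930e+10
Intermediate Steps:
m = -8381933 (m = (-28 + 2471)*(-1258 - 2173) = 2443*(-3431) = -8381933)
p = 1/2855 ≈ 0.00035026
m/p - 2078/(-3663) = -8381933/1/2855 - 2078/(-3663) = -8381933*2855 - 2078*(-1/3663) = -23930418715 + 2078/3663 = -87657123750967/3663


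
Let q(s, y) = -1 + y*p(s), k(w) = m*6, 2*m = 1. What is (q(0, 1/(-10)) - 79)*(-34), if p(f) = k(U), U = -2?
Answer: 13651/5 ≈ 2730.2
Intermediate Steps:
m = ½ (m = (½)*1 = ½ ≈ 0.50000)
k(w) = 3 (k(w) = (½)*6 = 3)
p(f) = 3
q(s, y) = -1 + 3*y (q(s, y) = -1 + y*3 = -1 + 3*y)
(q(0, 1/(-10)) - 79)*(-34) = ((-1 + 3/(-10)) - 79)*(-34) = ((-1 + 3*(-⅒)) - 79)*(-34) = ((-1 - 3/10) - 79)*(-34) = (-13/10 - 79)*(-34) = -803/10*(-34) = 13651/5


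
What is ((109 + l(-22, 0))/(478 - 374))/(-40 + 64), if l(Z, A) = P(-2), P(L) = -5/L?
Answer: 223/4992 ≈ 0.044671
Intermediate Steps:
l(Z, A) = 5/2 (l(Z, A) = -5/(-2) = -5*(-½) = 5/2)
((109 + l(-22, 0))/(478 - 374))/(-40 + 64) = ((109 + 5/2)/(478 - 374))/(-40 + 64) = ((223/2)/104)/24 = ((223/2)*(1/104))*(1/24) = (223/208)*(1/24) = 223/4992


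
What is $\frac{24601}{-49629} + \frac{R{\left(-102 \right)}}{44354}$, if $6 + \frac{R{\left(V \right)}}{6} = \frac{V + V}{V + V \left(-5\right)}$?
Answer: $- \frac{1093088285}{2201244666} \approx -0.49658$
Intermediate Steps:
$R{\left(V \right)} = -39$ ($R{\left(V \right)} = -36 + 6 \frac{V + V}{V + V \left(-5\right)} = -36 + 6 \frac{2 V}{V - 5 V} = -36 + 6 \frac{2 V}{\left(-4\right) V} = -36 + 6 \cdot 2 V \left(- \frac{1}{4 V}\right) = -36 + 6 \left(- \frac{1}{2}\right) = -36 - 3 = -39$)
$\frac{24601}{-49629} + \frac{R{\left(-102 \right)}}{44354} = \frac{24601}{-49629} - \frac{39}{44354} = 24601 \left(- \frac{1}{49629}\right) - \frac{39}{44354} = - \frac{24601}{49629} - \frac{39}{44354} = - \frac{1093088285}{2201244666}$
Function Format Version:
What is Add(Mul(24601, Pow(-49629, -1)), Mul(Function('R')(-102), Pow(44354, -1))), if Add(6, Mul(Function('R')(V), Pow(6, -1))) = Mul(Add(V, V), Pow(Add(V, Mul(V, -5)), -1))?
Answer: Rational(-1093088285, 2201244666) ≈ -0.49658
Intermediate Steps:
Function('R')(V) = -39 (Function('R')(V) = Add(-36, Mul(6, Mul(Add(V, V), Pow(Add(V, Mul(V, -5)), -1)))) = Add(-36, Mul(6, Mul(Mul(2, V), Pow(Add(V, Mul(-5, V)), -1)))) = Add(-36, Mul(6, Mul(Mul(2, V), Pow(Mul(-4, V), -1)))) = Add(-36, Mul(6, Mul(Mul(2, V), Mul(Rational(-1, 4), Pow(V, -1))))) = Add(-36, Mul(6, Rational(-1, 2))) = Add(-36, -3) = -39)
Add(Mul(24601, Pow(-49629, -1)), Mul(Function('R')(-102), Pow(44354, -1))) = Add(Mul(24601, Pow(-49629, -1)), Mul(-39, Pow(44354, -1))) = Add(Mul(24601, Rational(-1, 49629)), Mul(-39, Rational(1, 44354))) = Add(Rational(-24601, 49629), Rational(-39, 44354)) = Rational(-1093088285, 2201244666)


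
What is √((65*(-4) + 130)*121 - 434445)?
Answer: 5*I*√18007 ≈ 670.95*I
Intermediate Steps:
√((65*(-4) + 130)*121 - 434445) = √((-260 + 130)*121 - 434445) = √(-130*121 - 434445) = √(-15730 - 434445) = √(-450175) = 5*I*√18007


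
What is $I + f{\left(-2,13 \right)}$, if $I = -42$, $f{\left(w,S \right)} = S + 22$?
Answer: $-7$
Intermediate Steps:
$f{\left(w,S \right)} = 22 + S$
$I + f{\left(-2,13 \right)} = -42 + \left(22 + 13\right) = -42 + 35 = -7$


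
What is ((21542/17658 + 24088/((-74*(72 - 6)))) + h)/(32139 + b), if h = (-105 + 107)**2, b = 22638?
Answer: 1034663/196835836131 ≈ 5.2565e-6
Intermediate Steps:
h = 4 (h = 2**2 = 4)
((21542/17658 + 24088/((-74*(72 - 6)))) + h)/(32139 + b) = ((21542/17658 + 24088/((-74*(72 - 6)))) + 4)/(32139 + 22638) = ((21542*(1/17658) + 24088/((-74*66))) + 4)/54777 = ((10771/8829 + 24088/(-4884)) + 4)*(1/54777) = ((10771/8829 + 24088*(-1/4884)) + 4)*(1/54777) = ((10771/8829 - 6022/1221) + 4)*(1/54777) = (-13338949/3593403 + 4)*(1/54777) = (1034663/3593403)*(1/54777) = 1034663/196835836131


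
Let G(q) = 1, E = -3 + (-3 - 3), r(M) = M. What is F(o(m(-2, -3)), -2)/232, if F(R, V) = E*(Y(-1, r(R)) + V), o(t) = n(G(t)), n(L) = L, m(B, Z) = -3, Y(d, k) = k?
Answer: 9/232 ≈ 0.038793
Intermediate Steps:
E = -9 (E = -3 - 6 = -9)
o(t) = 1
F(R, V) = -9*R - 9*V (F(R, V) = -9*(R + V) = -9*R - 9*V)
F(o(m(-2, -3)), -2)/232 = (-9*1 - 9*(-2))/232 = (-9 + 18)*(1/232) = 9*(1/232) = 9/232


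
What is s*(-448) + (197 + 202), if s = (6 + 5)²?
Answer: -53809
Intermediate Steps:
s = 121 (s = 11² = 121)
s*(-448) + (197 + 202) = 121*(-448) + (197 + 202) = -54208 + 399 = -53809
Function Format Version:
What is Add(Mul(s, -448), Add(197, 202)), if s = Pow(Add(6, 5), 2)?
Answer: -53809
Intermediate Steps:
s = 121 (s = Pow(11, 2) = 121)
Add(Mul(s, -448), Add(197, 202)) = Add(Mul(121, -448), Add(197, 202)) = Add(-54208, 399) = -53809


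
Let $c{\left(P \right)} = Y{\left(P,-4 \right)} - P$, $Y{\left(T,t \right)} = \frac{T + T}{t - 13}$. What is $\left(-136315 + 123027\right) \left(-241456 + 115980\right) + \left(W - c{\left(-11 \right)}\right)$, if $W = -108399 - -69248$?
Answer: $\frac{28343860720}{17} \approx 1.6673 \cdot 10^{9}$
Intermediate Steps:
$Y{\left(T,t \right)} = \frac{2 T}{-13 + t}$
$c{\left(P \right)} = - \frac{19 P}{17}$ ($c{\left(P \right)} = \frac{2 P}{-13 - 4} - P = \frac{2 P}{-17} - P = 2 P \left(- \frac{1}{17}\right) - P = - \frac{2 P}{17} - P = - \frac{19 P}{17}$)
$W = -39151$ ($W = -108399 + 69248 = -39151$)
$\left(-136315 + 123027\right) \left(-241456 + 115980\right) + \left(W - c{\left(-11 \right)}\right) = \left(-136315 + 123027\right) \left(-241456 + 115980\right) - \left(39151 - - \frac{209}{17}\right) = \left(-13288\right) \left(-125476\right) - \frac{665776}{17} = 1667325088 - \frac{665776}{17} = \frac{28343860720}{17}$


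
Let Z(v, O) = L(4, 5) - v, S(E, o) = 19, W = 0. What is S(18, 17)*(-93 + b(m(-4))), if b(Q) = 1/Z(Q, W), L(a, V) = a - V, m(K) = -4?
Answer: -5282/3 ≈ -1760.7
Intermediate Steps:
Z(v, O) = -1 - v (Z(v, O) = (4 - 1*5) - v = (4 - 5) - v = -1 - v)
b(Q) = 1/(-1 - Q)
S(18, 17)*(-93 + b(m(-4))) = 19*(-93 - 1/(1 - 4)) = 19*(-93 - 1/(-3)) = 19*(-93 - 1*(-⅓)) = 19*(-93 + ⅓) = 19*(-278/3) = -5282/3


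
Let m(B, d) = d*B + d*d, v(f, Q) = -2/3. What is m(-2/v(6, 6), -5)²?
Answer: 100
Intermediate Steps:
v(f, Q) = -⅔ (v(f, Q) = -2*⅓ = -⅔)
m(B, d) = d² + B*d (m(B, d) = B*d + d² = d² + B*d)
m(-2/v(6, 6), -5)² = (-5*(-2/(-⅔) - 5))² = (-5*(-2*(-3/2) - 5))² = (-5*(3 - 5))² = (-5*(-2))² = 10² = 100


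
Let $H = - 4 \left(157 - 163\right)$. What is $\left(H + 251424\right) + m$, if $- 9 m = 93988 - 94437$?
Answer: $\frac{2263481}{9} \approx 2.515 \cdot 10^{5}$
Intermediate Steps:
$m = \frac{449}{9}$ ($m = - \frac{93988 - 94437}{9} = \left(- \frac{1}{9}\right) \left(-449\right) = \frac{449}{9} \approx 49.889$)
$H = 24$ ($H = \left(-4\right) \left(-6\right) = 24$)
$\left(H + 251424\right) + m = \left(24 + 251424\right) + \frac{449}{9} = 251448 + \frac{449}{9} = \frac{2263481}{9}$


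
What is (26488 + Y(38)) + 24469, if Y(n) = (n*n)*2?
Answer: 53845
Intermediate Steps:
Y(n) = 2*n² (Y(n) = n²*2 = 2*n²)
(26488 + Y(38)) + 24469 = (26488 + 2*38²) + 24469 = (26488 + 2*1444) + 24469 = (26488 + 2888) + 24469 = 29376 + 24469 = 53845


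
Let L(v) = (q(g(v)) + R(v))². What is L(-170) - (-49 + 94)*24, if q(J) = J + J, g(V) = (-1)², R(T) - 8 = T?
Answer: 24520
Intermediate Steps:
R(T) = 8 + T
g(V) = 1
q(J) = 2*J
L(v) = (10 + v)² (L(v) = (2*1 + (8 + v))² = (2 + (8 + v))² = (10 + v)²)
L(-170) - (-49 + 94)*24 = (10 - 170)² - (-49 + 94)*24 = (-160)² - 45*24 = 25600 - 1*1080 = 25600 - 1080 = 24520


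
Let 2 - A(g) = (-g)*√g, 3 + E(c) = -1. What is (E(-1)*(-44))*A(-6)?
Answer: 352 - 1056*I*√6 ≈ 352.0 - 2586.7*I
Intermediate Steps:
E(c) = -4 (E(c) = -3 - 1 = -4)
A(g) = 2 + g^(3/2) (A(g) = 2 - (-g)*√g = 2 - (-1)*g^(3/2) = 2 + g^(3/2))
(E(-1)*(-44))*A(-6) = (-4*(-44))*(2 + (-6)^(3/2)) = 176*(2 - 6*I*√6) = 352 - 1056*I*√6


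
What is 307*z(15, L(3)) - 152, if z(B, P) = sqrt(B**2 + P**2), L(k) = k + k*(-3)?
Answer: -152 + 921*sqrt(29) ≈ 4807.7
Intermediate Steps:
L(k) = -2*k (L(k) = k - 3*k = -2*k)
307*z(15, L(3)) - 152 = 307*sqrt(15**2 + (-2*3)**2) - 152 = 307*sqrt(225 + (-6)**2) - 152 = 307*sqrt(225 + 36) - 152 = 307*sqrt(261) - 152 = 307*(3*sqrt(29)) - 152 = 921*sqrt(29) - 152 = -152 + 921*sqrt(29)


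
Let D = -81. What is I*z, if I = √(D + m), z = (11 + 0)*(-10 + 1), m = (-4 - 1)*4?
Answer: -99*I*√101 ≈ -994.94*I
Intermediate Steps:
m = -20 (m = -5*4 = -20)
z = -99 (z = 11*(-9) = -99)
I = I*√101 (I = √(-81 - 20) = √(-101) = I*√101 ≈ 10.05*I)
I*z = (I*√101)*(-99) = -99*I*√101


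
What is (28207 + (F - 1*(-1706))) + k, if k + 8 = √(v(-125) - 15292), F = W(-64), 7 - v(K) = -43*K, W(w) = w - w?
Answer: 29905 + 2*I*√5165 ≈ 29905.0 + 143.74*I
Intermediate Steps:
W(w) = 0
v(K) = 7 + 43*K (v(K) = 7 - (-43)*K = 7 + 43*K)
F = 0
k = -8 + 2*I*√5165 (k = -8 + √((7 + 43*(-125)) - 15292) = -8 + √((7 - 5375) - 15292) = -8 + √(-5368 - 15292) = -8 + √(-20660) = -8 + 2*I*√5165 ≈ -8.0 + 143.74*I)
(28207 + (F - 1*(-1706))) + k = (28207 + (0 - 1*(-1706))) + (-8 + 2*I*√5165) = (28207 + (0 + 1706)) + (-8 + 2*I*√5165) = (28207 + 1706) + (-8 + 2*I*√5165) = 29913 + (-8 + 2*I*√5165) = 29905 + 2*I*√5165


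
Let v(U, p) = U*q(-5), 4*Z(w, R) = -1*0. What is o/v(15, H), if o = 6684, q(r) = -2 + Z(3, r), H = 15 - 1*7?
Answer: -1114/5 ≈ -222.80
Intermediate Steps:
Z(w, R) = 0 (Z(w, R) = (-1*0)/4 = (¼)*0 = 0)
H = 8 (H = 15 - 7 = 8)
q(r) = -2 (q(r) = -2 + 0 = -2)
v(U, p) = -2*U (v(U, p) = U*(-2) = -2*U)
o/v(15, H) = 6684/((-2*15)) = 6684/(-30) = 6684*(-1/30) = -1114/5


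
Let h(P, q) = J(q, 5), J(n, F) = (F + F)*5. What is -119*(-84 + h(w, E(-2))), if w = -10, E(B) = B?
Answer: 4046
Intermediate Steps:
J(n, F) = 10*F (J(n, F) = (2*F)*5 = 10*F)
h(P, q) = 50 (h(P, q) = 10*5 = 50)
-119*(-84 + h(w, E(-2))) = -119*(-84 + 50) = -119*(-34) = 4046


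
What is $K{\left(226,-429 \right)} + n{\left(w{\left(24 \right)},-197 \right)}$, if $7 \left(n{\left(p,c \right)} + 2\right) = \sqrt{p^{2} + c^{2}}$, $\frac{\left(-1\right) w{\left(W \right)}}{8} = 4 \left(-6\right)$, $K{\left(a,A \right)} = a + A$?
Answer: $-205 + \frac{\sqrt{75673}}{7} \approx -165.7$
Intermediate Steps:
$K{\left(a,A \right)} = A + a$
$w{\left(W \right)} = 192$ ($w{\left(W \right)} = - 8 \cdot 4 \left(-6\right) = \left(-8\right) \left(-24\right) = 192$)
$n{\left(p,c \right)} = -2 + \frac{\sqrt{c^{2} + p^{2}}}{7}$ ($n{\left(p,c \right)} = -2 + \frac{\sqrt{p^{2} + c^{2}}}{7} = -2 + \frac{\sqrt{c^{2} + p^{2}}}{7}$)
$K{\left(226,-429 \right)} + n{\left(w{\left(24 \right)},-197 \right)} = \left(-429 + 226\right) - \left(2 - \frac{\sqrt{\left(-197\right)^{2} + 192^{2}}}{7}\right) = -203 - \left(2 - \frac{\sqrt{38809 + 36864}}{7}\right) = -203 - \left(2 - \frac{\sqrt{75673}}{7}\right) = -205 + \frac{\sqrt{75673}}{7}$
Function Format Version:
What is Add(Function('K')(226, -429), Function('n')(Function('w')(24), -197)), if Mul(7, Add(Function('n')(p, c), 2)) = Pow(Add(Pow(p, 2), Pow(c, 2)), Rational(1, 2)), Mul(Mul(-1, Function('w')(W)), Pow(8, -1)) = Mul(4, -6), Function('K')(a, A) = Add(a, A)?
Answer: Add(-205, Mul(Rational(1, 7), Pow(75673, Rational(1, 2)))) ≈ -165.70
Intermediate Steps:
Function('K')(a, A) = Add(A, a)
Function('w')(W) = 192 (Function('w')(W) = Mul(-8, Mul(4, -6)) = Mul(-8, -24) = 192)
Function('n')(p, c) = Add(-2, Mul(Rational(1, 7), Pow(Add(Pow(c, 2), Pow(p, 2)), Rational(1, 2)))) (Function('n')(p, c) = Add(-2, Mul(Rational(1, 7), Pow(Add(Pow(p, 2), Pow(c, 2)), Rational(1, 2)))) = Add(-2, Mul(Rational(1, 7), Pow(Add(Pow(c, 2), Pow(p, 2)), Rational(1, 2)))))
Add(Function('K')(226, -429), Function('n')(Function('w')(24), -197)) = Add(Add(-429, 226), Add(-2, Mul(Rational(1, 7), Pow(Add(Pow(-197, 2), Pow(192, 2)), Rational(1, 2))))) = Add(-203, Add(-2, Mul(Rational(1, 7), Pow(Add(38809, 36864), Rational(1, 2))))) = Add(-203, Add(-2, Mul(Rational(1, 7), Pow(75673, Rational(1, 2))))) = Add(-205, Mul(Rational(1, 7), Pow(75673, Rational(1, 2))))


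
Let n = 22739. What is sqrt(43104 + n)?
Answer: sqrt(65843) ≈ 256.60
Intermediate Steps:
sqrt(43104 + n) = sqrt(43104 + 22739) = sqrt(65843)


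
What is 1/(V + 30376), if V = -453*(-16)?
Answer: 1/37624 ≈ 2.6579e-5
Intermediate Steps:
V = 7248
1/(V + 30376) = 1/(7248 + 30376) = 1/37624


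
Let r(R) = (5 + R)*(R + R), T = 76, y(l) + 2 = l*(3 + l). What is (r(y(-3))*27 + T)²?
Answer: 61504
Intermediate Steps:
y(l) = -2 + l*(3 + l)
r(R) = 2*R*(5 + R) (r(R) = (5 + R)*(2*R) = 2*R*(5 + R))
(r(y(-3))*27 + T)² = ((2*(-2 + (-3)² + 3*(-3))*(5 + (-2 + (-3)² + 3*(-3))))*27 + 76)² = ((2*(-2 + 9 - 9)*(5 + (-2 + 9 - 9)))*27 + 76)² = ((2*(-2)*(5 - 2))*27 + 76)² = ((2*(-2)*3)*27 + 76)² = (-12*27 + 76)² = (-324 + 76)² = (-248)² = 61504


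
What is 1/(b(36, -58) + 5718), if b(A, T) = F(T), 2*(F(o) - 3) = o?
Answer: 1/5692 ≈ 0.00017569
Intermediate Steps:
F(o) = 3 + o/2
b(A, T) = 3 + T/2
1/(b(36, -58) + 5718) = 1/((3 + (½)*(-58)) + 5718) = 1/((3 - 29) + 5718) = 1/(-26 + 5718) = 1/5692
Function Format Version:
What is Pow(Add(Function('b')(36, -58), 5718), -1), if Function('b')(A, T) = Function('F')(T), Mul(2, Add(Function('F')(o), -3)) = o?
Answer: Rational(1, 5692) ≈ 0.00017569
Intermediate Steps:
Function('F')(o) = Add(3, Mul(Rational(1, 2), o))
Function('b')(A, T) = Add(3, Mul(Rational(1, 2), T))
Pow(Add(Function('b')(36, -58), 5718), -1) = Pow(Add(Add(3, Mul(Rational(1, 2), -58)), 5718), -1) = Pow(Add(Add(3, -29), 5718), -1) = Pow(Add(-26, 5718), -1) = Pow(5692, -1) = Rational(1, 5692)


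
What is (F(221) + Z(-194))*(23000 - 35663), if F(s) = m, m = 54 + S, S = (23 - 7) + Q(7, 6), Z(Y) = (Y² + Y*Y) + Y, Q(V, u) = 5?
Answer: -951662439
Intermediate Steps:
Z(Y) = Y + 2*Y² (Z(Y) = (Y² + Y²) + Y = 2*Y² + Y = Y + 2*Y²)
S = 21 (S = (23 - 7) + 5 = 16 + 5 = 21)
m = 75 (m = 54 + 21 = 75)
F(s) = 75
(F(221) + Z(-194))*(23000 - 35663) = (75 - 194*(1 + 2*(-194)))*(23000 - 35663) = (75 - 194*(1 - 388))*(-12663) = (75 - 194*(-387))*(-12663) = (75 + 75078)*(-12663) = 75153*(-12663) = -951662439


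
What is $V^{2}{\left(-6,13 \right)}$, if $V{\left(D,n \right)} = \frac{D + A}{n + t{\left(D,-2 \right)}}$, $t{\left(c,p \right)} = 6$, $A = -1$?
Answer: $\frac{49}{361} \approx 0.13573$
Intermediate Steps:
$V{\left(D,n \right)} = \frac{-1 + D}{6 + n}$ ($V{\left(D,n \right)} = \frac{D - 1}{n + 6} = \frac{-1 + D}{6 + n}$)
$V^{2}{\left(-6,13 \right)} = \left(\frac{-1 - 6}{6 + 13}\right)^{2} = \left(\frac{1}{19} \left(-7\right)\right)^{2} = \left(- \frac{7}{19}\right)^{2} = \frac{49}{361}$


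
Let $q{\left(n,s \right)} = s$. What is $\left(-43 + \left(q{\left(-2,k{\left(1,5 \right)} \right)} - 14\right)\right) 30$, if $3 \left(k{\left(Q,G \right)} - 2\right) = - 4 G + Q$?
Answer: $-1840$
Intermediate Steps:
$k{\left(Q,G \right)} = 2 - \frac{4 G}{3} + \frac{Q}{3}$ ($k{\left(Q,G \right)} = 2 + \frac{- 4 G + Q}{3} = 2 + \frac{Q - 4 G}{3} = 2 - \left(- \frac{Q}{3} + \frac{4 G}{3}\right) = 2 - \frac{4 G}{3} + \frac{Q}{3}$)
$\left(-43 + \left(q{\left(-2,k{\left(1,5 \right)} \right)} - 14\right)\right) 30 = \left(-43 + \left(\left(2 - \frac{20}{3} + \frac{1}{3} \cdot 1\right) - 14\right)\right) 30 = \left(-43 + \left(\left(2 - \frac{20}{3} + \frac{1}{3}\right) - 14\right)\right) 30 = \left(-43 - \frac{55}{3}\right) 30 = \left(- \frac{184}{3}\right) 30 = -1840$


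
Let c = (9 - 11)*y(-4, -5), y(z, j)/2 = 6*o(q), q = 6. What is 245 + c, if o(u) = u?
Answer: 101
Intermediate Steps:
y(z, j) = 72 (y(z, j) = 2*(6*6) = 2*36 = 72)
c = -144 (c = (9 - 11)*72 = -2*72 = -144)
245 + c = 245 - 144 = 101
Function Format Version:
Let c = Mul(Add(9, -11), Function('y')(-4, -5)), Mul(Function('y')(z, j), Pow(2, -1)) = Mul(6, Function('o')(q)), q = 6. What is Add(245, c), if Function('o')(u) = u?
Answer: 101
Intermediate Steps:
Function('y')(z, j) = 72 (Function('y')(z, j) = Mul(2, Mul(6, 6)) = Mul(2, 36) = 72)
c = -144 (c = Mul(Add(9, -11), 72) = Mul(-2, 72) = -144)
Add(245, c) = Add(245, -144) = 101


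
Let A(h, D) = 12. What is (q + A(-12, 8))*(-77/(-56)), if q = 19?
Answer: 341/8 ≈ 42.625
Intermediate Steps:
(q + A(-12, 8))*(-77/(-56)) = (19 + 12)*(-77/(-56)) = 31*(-77*(-1/56)) = 31*(11/8) = 341/8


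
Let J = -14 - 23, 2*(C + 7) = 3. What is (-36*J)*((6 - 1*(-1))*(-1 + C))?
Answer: -60606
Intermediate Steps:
C = -11/2 (C = -7 + (1/2)*3 = -7 + 3/2 = -11/2 ≈ -5.5000)
J = -37
(-36*J)*((6 - 1*(-1))*(-1 + C)) = (-36*(-37))*((6 - 1*(-1))*(-1 - 11/2)) = 1332*((6 + 1)*(-13/2)) = 1332*(7*(-13/2)) = 1332*(-91/2) = -60606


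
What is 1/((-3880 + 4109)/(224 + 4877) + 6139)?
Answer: 5101/31315268 ≈ 0.00016289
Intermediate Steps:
1/((-3880 + 4109)/(224 + 4877) + 6139) = 1/(229/5101 + 6139) = 1/(31315268/5101) = 5101/31315268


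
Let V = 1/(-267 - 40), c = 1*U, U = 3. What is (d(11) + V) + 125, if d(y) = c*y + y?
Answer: 51882/307 ≈ 169.00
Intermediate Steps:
c = 3 (c = 1*3 = 3)
d(y) = 4*y (d(y) = 3*y + y = 4*y)
V = -1/307 (V = 1/(-307) = -1/307 ≈ -0.0032573)
(d(11) + V) + 125 = (4*11 - 1/307) + 125 = (44 - 1/307) + 125 = 13507/307 + 125 = 51882/307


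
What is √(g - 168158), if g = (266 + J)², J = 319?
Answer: √174067 ≈ 417.21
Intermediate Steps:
g = 342225 (g = (266 + 319)² = 585² = 342225)
√(g - 168158) = √(342225 - 168158) = √174067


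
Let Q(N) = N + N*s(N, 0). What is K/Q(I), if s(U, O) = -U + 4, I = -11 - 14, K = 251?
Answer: -251/750 ≈ -0.33467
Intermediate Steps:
I = -25
s(U, O) = 4 - U
Q(N) = N + N*(4 - N)
K/Q(I) = 251/((-25*(5 - 1*(-25)))) = 251/((-25*(5 + 25))) = 251/((-25*30)) = 251/(-750) = 251*(-1/750) = -251/750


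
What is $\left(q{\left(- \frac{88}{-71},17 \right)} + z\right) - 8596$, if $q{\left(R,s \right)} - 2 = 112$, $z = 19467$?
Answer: $10985$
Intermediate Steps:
$q{\left(R,s \right)} = 114$ ($q{\left(R,s \right)} = 2 + 112 = 114$)
$\left(q{\left(- \frac{88}{-71},17 \right)} + z\right) - 8596 = \left(114 + 19467\right) - 8596 = 19581 - 8596 = 10985$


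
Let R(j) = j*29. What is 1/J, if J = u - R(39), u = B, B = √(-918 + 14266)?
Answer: -1131/1265813 - 2*√3337/1265813 ≈ -0.00098477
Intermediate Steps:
R(j) = 29*j
B = 2*√3337 (B = √13348 = 2*√3337 ≈ 115.53)
u = 2*√3337 ≈ 115.53
J = -1131 + 2*√3337 (J = 2*√3337 - 29*39 = 2*√3337 - 1*1131 = 2*√3337 - 1131 = -1131 + 2*√3337 ≈ -1015.5)
1/J = 1/(-1131 + 2*√3337)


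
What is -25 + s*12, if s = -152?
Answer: -1849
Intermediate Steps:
-25 + s*12 = -25 - 152*12 = -25 - 1824 = -1849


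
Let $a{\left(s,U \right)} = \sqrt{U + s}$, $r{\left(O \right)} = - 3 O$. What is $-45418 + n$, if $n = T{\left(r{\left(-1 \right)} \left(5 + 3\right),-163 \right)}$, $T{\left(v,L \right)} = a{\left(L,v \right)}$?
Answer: $-45418 + i \sqrt{139} \approx -45418.0 + 11.79 i$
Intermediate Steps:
$T{\left(v,L \right)} = \sqrt{L + v}$ ($T{\left(v,L \right)} = \sqrt{v + L} = \sqrt{L + v}$)
$n = i \sqrt{139}$ ($n = \sqrt{-163 + \left(-3\right) \left(-1\right) \left(5 + 3\right)} = \sqrt{-163 + 3 \cdot 8} = \sqrt{-163 + 24} = \sqrt{-139} = i \sqrt{139} \approx 11.79 i$)
$-45418 + n = -45418 + i \sqrt{139}$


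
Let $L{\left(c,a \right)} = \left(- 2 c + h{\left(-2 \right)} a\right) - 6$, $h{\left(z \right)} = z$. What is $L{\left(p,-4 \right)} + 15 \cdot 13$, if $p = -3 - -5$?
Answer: $193$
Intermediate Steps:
$p = 2$ ($p = -3 + 5 = 2$)
$L{\left(c,a \right)} = -6 - 2 a - 2 c$ ($L{\left(c,a \right)} = \left(- 2 c - 2 a\right) - 6 = \left(- 2 a - 2 c\right) - 6 = -6 - 2 a - 2 c$)
$L{\left(p,-4 \right)} + 15 \cdot 13 = \left(-6 - -8 - 4\right) + 15 \cdot 13 = \left(-6 + 8 - 4\right) + 195 = -2 + 195 = 193$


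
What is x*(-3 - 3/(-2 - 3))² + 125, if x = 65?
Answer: 2497/5 ≈ 499.40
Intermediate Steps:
x*(-3 - 3/(-2 - 3))² + 125 = 65*(-3 - 3/(-2 - 3))² + 125 = 65*(-3 - 3/(-5))² + 125 = 65*(-3 - 3*(-⅕))² + 125 = 65*(-3 + ⅗)² + 125 = 65*(-12/5)² + 125 = 65*(144/25) + 125 = 1872/5 + 125 = 2497/5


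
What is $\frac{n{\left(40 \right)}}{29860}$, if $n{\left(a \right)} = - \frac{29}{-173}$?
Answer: $\frac{29}{5165780} \approx 5.6139 \cdot 10^{-6}$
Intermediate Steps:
$n{\left(a \right)} = \frac{29}{173}$ ($n{\left(a \right)} = \left(-29\right) \left(- \frac{1}{173}\right) = \frac{29}{173}$)
$\frac{n{\left(40 \right)}}{29860} = \frac{29}{173 \cdot 29860} = \frac{29}{173} \cdot \frac{1}{29860} = \frac{29}{5165780}$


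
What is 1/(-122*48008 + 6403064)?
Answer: 1/546088 ≈ 1.8312e-6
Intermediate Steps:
1/(-122*48008 + 6403064) = 1/(-5856976 + 6403064) = 1/546088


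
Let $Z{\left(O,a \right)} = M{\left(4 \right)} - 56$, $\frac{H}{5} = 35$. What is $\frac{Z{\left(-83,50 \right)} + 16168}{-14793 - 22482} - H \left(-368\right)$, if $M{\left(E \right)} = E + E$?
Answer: $\frac{480098776}{7455} \approx 64400.0$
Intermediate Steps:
$H = 175$ ($H = 5 \cdot 35 = 175$)
$M{\left(E \right)} = 2 E$
$Z{\left(O,a \right)} = -48$ ($Z{\left(O,a \right)} = 2 \cdot 4 - 56 = 8 - 56 = -48$)
$\frac{Z{\left(-83,50 \right)} + 16168}{-14793 - 22482} - H \left(-368\right) = \frac{-48 + 16168}{-14793 - 22482} - 175 \left(-368\right) = \frac{16120}{-37275} - -64400 = 16120 \left(- \frac{1}{37275}\right) + 64400 = - \frac{3224}{7455} + 64400 = \frac{480098776}{7455}$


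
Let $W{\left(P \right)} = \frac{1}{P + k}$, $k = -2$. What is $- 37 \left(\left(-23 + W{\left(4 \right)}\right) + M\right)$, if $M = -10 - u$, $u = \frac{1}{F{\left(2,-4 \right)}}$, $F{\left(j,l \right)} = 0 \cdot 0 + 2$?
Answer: $1221$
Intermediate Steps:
$F{\left(j,l \right)} = 2$ ($F{\left(j,l \right)} = 0 + 2 = 2$)
$u = \frac{1}{2} \approx 0.5$
$M = - \frac{21}{2}$ ($M = -10 - \frac{1}{2} = - \frac{21}{2} \approx -10.5$)
$W{\left(P \right)} = \frac{1}{-2 + P}$ ($W{\left(P \right)} = \frac{1}{P - 2} = \frac{1}{-2 + P}$)
$- 37 \left(\left(-23 + W{\left(4 \right)}\right) + M\right) = - 37 \left(\left(-23 + \frac{1}{-2 + 4}\right) - \frac{21}{2}\right) = - 37 \left(\left(-23 + \frac{1}{2}\right) - \frac{21}{2}\right) = - 37 \left(- \frac{45}{2} - \frac{21}{2}\right) = \left(-37\right) \left(-33\right) = 1221$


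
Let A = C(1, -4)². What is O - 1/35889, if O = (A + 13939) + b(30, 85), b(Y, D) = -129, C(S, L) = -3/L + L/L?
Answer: 7931791985/574224 ≈ 13813.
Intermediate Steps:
C(S, L) = 1 - 3/L (C(S, L) = -3/L + 1 = 1 - 3/L)
A = 49/16 (A = ((-3 - 4)/(-4))² = (-¼*(-7))² = (7/4)² = 49/16 ≈ 3.0625)
O = 221009/16 (O = (49/16 + 13939) - 129 = 223073/16 - 129 = 221009/16 ≈ 13813.)
O - 1/35889 = 221009/16 - 1/35889 = 7931791985/574224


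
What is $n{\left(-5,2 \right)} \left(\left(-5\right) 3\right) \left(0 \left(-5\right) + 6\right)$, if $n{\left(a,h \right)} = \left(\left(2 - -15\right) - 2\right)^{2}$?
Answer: $-20250$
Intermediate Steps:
$n{\left(a,h \right)} = 225$ ($n{\left(a,h \right)} = \left(\left(2 + 15\right) - 2\right)^{2} = \left(17 - 2\right)^{2} = 15^{2} = 225$)
$n{\left(-5,2 \right)} \left(\left(-5\right) 3\right) \left(0 \left(-5\right) + 6\right) = 225 \left(\left(-5\right) 3\right) \left(0 \left(-5\right) + 6\right) = 225 \left(-15\right) \left(0 + 6\right) = \left(-3375\right) 6 = -20250$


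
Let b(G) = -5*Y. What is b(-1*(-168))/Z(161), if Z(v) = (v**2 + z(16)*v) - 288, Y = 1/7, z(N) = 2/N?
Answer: -8/287315 ≈ -2.7844e-5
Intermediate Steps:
Y = 1/7 ≈ 0.14286
b(G) = -5/7 (b(G) = -5*1/7 = -5/7)
Z(v) = -288 + v**2 + v/8 (Z(v) = (v**2 + (2/16)*v) - 288 = (v**2 + (2*(1/16))*v) - 288 = (v**2 + v/8) - 288 = -288 + v**2 + v/8)
b(-1*(-168))/Z(161) = -5/(7*(-288 + 161**2 + (1/8)*161)) = -5/(7*(-288 + 25921 + 161/8)) = -5/(7*205225/8) = -5/7*8/205225 = -8/287315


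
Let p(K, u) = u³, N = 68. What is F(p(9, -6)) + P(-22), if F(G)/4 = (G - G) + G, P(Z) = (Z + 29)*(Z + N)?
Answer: -542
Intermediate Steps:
P(Z) = (29 + Z)*(68 + Z) (P(Z) = (Z + 29)*(Z + 68) = (29 + Z)*(68 + Z))
F(G) = 4*G (F(G) = 4*((G - G) + G) = 4*(0 + G) = 4*G)
F(p(9, -6)) + P(-22) = 4*(-6)³ + (1972 + (-22)² + 97*(-22)) = 4*(-216) + (1972 + 484 - 2134) = -864 + 322 = -542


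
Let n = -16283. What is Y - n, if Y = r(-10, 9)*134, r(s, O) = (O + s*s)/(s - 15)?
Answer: 392469/25 ≈ 15699.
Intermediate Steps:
r(s, O) = (O + s²)/(-15 + s)
Y = -14606/25 (Y = ((9 + (-10)²)/(-15 - 10))*134 = ((9 + 100)/(-25))*134 = -1/25*109*134 = -109/25*134 = -14606/25 ≈ -584.24)
Y - n = -14606/25 - 1*(-16283) = -14606/25 + 16283 = 392469/25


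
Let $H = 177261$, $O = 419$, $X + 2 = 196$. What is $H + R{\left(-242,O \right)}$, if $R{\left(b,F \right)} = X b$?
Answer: $130313$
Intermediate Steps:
$X = 194$ ($X = -2 + 196 = 194$)
$R{\left(b,F \right)} = 194 b$
$H + R{\left(-242,O \right)} = 177261 + 194 \left(-242\right) = 177261 - 46948 = 130313$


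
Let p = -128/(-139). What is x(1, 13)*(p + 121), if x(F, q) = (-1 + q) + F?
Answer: 220311/139 ≈ 1585.0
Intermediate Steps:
p = 128/139 (p = -128*(-1/139) = 128/139 ≈ 0.92086)
x(F, q) = -1 + F + q
x(1, 13)*(p + 121) = (-1 + 1 + 13)*(128/139 + 121) = 13*(16947/139) = 220311/139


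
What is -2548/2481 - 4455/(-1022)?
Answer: 8448799/2535582 ≈ 3.3321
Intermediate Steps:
-2548/2481 - 4455/(-1022) = -2548*1/2481 - 4455*(-1/1022) = -2548/2481 + 4455/1022 = 8448799/2535582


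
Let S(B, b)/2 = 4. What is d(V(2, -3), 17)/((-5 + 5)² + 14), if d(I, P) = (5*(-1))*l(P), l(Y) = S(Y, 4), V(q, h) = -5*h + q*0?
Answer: -20/7 ≈ -2.8571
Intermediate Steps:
V(q, h) = -5*h (V(q, h) = -5*h + 0 = -5*h)
S(B, b) = 8 (S(B, b) = 2*4 = 8)
l(Y) = 8
d(I, P) = -40 (d(I, P) = (5*(-1))*8 = -5*8 = -40)
d(V(2, -3), 17)/((-5 + 5)² + 14) = -40/((-5 + 5)² + 14) = -40/(0² + 14) = -40/(0 + 14) = -40/14 = (1/14)*(-40) = -20/7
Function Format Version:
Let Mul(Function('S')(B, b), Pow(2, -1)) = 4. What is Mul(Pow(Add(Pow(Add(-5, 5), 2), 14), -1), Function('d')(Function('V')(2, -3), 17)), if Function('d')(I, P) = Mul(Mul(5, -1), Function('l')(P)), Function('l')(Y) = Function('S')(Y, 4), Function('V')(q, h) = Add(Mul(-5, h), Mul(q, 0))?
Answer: Rational(-20, 7) ≈ -2.8571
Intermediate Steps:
Function('V')(q, h) = Mul(-5, h) (Function('V')(q, h) = Add(Mul(-5, h), 0) = Mul(-5, h))
Function('S')(B, b) = 8 (Function('S')(B, b) = Mul(2, 4) = 8)
Function('l')(Y) = 8
Function('d')(I, P) = -40 (Function('d')(I, P) = Mul(Mul(5, -1), 8) = Mul(-5, 8) = -40)
Mul(Pow(Add(Pow(Add(-5, 5), 2), 14), -1), Function('d')(Function('V')(2, -3), 17)) = Mul(Pow(Add(Pow(Add(-5, 5), 2), 14), -1), -40) = Mul(Pow(Add(Pow(0, 2), 14), -1), -40) = Mul(Pow(Add(0, 14), -1), -40) = Mul(Pow(14, -1), -40) = Mul(Rational(1, 14), -40) = Rational(-20, 7)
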